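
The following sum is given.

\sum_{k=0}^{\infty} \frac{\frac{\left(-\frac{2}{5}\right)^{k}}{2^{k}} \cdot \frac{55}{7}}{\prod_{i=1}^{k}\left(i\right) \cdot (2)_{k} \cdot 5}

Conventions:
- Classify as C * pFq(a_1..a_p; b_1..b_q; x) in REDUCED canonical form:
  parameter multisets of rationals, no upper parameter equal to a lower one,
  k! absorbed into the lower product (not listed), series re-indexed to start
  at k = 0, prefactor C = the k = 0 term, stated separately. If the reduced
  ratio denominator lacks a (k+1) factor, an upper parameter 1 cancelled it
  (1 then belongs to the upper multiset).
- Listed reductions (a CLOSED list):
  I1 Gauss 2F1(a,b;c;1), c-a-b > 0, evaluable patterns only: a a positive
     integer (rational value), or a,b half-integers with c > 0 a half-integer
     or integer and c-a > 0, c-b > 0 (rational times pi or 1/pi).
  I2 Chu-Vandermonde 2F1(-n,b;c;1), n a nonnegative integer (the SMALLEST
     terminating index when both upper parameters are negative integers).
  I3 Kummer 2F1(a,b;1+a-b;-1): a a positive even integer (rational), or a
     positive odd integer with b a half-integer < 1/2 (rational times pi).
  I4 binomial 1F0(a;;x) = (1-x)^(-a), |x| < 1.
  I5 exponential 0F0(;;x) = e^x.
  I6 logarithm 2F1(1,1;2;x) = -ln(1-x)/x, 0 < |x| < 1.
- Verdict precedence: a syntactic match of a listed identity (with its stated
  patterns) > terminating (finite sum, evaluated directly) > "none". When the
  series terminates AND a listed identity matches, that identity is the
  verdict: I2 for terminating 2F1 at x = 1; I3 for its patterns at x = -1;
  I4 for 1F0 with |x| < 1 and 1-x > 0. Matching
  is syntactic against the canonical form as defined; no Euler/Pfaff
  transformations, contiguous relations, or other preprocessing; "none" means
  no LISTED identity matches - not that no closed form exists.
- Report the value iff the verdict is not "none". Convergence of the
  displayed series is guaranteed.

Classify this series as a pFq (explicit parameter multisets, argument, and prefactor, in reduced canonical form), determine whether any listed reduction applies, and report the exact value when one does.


At argument -\frac{1}{5}: a 0F1 with upper {-}, lower {2}, scaled by C = \frac{11}{7}. Verdict: no listed reduction: x = -\frac{1}{5} and upper {-} fail every I1-I6 pattern.

Structural cue: t_0 being \frac{11}{7}, the product of the first k integers (prefactor 11/7) is k!.
Consecutive-term ratio: r(k) = -\frac{1}{5} * 1 / [(k+2) (k+1)] - rational in k, leading ratio -\frac{1}{5}; with t_0 = \frac{11}{7}, classification follows.


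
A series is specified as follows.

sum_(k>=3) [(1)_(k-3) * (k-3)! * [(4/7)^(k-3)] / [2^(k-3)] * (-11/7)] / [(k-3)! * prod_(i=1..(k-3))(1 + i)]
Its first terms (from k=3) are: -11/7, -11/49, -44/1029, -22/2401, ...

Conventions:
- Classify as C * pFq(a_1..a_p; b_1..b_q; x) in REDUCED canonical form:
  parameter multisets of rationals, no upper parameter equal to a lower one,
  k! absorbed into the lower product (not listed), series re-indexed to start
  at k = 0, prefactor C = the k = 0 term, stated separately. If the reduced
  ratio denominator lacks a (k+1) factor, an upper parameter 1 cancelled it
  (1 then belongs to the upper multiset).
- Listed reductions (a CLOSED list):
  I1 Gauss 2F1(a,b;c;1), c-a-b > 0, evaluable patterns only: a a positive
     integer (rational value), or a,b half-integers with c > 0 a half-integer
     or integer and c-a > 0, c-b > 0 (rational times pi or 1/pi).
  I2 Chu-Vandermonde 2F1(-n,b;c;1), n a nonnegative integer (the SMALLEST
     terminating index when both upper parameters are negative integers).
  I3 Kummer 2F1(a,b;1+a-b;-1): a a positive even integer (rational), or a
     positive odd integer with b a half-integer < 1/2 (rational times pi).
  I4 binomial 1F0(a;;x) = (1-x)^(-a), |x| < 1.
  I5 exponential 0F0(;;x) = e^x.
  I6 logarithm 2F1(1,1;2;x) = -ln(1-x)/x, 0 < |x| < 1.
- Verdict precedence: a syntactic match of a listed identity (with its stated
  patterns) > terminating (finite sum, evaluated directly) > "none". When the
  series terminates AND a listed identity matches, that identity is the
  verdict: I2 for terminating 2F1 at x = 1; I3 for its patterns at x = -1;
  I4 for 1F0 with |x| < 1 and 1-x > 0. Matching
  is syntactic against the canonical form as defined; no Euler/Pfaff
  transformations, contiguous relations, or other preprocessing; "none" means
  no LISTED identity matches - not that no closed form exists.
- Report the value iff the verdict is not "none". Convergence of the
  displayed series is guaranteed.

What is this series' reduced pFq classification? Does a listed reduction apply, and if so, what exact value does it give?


First insight: from the first term -11/7: the lower running product (C = -11/7) is a rising factorial.
Term ratio: r(k) = (2/7) * (k+1) (k+1) / [(k+2) (k+1)] ; factor over Q: parameters, x = (2/7), and C = -11/7.

x = 2/7 here; the reduced form reads 2F1, upper {1, 1}, lower {2}, C = -11/7. Verdict: this is the I6 logarithm reduction (the logarithm: parameters (1,1;2), x = 2/7). Exact value: (11/2) * ln(5/7).


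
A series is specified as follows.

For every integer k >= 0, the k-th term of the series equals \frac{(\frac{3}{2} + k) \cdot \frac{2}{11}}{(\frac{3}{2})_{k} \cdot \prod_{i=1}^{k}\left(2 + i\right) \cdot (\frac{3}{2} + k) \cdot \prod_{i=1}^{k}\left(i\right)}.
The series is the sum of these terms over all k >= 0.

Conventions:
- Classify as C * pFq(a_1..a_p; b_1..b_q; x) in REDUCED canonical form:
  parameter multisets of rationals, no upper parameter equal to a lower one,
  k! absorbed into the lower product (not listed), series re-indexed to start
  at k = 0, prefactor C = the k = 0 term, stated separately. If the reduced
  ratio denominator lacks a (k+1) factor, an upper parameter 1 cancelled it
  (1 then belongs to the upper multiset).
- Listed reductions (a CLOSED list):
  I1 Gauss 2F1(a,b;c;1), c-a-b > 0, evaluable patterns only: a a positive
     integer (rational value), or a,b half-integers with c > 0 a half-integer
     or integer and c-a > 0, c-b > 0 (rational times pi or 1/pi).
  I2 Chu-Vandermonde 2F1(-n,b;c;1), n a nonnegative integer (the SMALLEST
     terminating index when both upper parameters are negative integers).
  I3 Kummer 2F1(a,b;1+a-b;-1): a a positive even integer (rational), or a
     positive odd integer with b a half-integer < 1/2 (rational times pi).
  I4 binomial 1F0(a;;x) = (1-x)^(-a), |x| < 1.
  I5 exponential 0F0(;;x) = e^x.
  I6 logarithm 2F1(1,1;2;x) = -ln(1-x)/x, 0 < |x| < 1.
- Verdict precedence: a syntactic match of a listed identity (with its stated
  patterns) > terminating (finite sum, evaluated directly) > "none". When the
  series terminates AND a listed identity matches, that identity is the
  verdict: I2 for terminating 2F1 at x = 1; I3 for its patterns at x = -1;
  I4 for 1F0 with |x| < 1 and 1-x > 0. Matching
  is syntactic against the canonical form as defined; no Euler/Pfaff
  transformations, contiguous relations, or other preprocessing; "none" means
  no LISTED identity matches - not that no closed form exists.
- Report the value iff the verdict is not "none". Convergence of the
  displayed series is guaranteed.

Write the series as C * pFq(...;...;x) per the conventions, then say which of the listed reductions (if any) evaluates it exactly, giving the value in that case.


At argument 1: a 0F2 with upper {-}, lower {\frac{3}{2}, 3}, scaled by C = \frac{2}{11}. Verdict: none. Every listed pattern misses the 0F2 form at 1, upper {-}.

First insight: with t_0 = \frac{2}{11}, the lower running product (prefactor 2/11) is a rising factorial.
Adjacent-term ratio: r(k) = 1 * 1 / [(k+\frac{3}{2}) (k+3) (k+1)] - rational in k. x = 1; t_0 = \frac{2}{11}; negate the roots.


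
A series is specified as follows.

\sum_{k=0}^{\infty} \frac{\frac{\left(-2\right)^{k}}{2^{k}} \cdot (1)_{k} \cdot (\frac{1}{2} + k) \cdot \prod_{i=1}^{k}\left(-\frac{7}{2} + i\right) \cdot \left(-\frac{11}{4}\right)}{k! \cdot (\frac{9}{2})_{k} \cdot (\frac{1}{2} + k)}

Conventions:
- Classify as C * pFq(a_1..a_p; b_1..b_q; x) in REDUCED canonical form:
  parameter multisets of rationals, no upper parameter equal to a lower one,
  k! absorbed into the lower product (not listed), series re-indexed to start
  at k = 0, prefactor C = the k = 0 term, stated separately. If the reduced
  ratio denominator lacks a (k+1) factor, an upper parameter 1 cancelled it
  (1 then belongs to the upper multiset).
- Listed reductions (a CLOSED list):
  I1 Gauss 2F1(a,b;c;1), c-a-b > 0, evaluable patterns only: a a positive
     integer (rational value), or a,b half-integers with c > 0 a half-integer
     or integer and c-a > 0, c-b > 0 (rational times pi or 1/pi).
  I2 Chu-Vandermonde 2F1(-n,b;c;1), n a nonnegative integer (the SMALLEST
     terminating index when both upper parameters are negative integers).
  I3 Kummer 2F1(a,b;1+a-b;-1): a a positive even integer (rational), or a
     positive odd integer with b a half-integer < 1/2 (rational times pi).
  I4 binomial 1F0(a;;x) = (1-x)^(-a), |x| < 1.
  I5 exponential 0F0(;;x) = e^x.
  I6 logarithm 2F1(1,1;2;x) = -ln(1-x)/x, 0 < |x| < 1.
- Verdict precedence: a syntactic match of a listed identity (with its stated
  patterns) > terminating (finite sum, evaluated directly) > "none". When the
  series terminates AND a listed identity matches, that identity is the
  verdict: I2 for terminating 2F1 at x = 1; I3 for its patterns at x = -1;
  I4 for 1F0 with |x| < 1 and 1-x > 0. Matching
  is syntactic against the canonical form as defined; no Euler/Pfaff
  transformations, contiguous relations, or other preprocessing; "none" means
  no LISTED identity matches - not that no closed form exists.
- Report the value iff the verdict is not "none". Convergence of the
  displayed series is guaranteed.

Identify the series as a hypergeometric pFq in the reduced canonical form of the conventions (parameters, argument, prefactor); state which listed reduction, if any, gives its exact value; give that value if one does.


With C = -\frac{11}{4}: the canonical form is 2F1(-\frac{5}{2}, 1; \frac{9}{2}; -1). Verdict at x = -1: the Kummer evaluation I3 matches (x = -1; c = \frac{9}{2} equals 1+a-b for upper {-\frac{5}{2}, 1}: listed pattern). Sum: \left(-\frac{385}{256}\right) \cdot \pi.

The tell: x = -1 and the two k-th powers (C = -11/4, x = -1) combine into one argument.
Consecutive-term ratio: r(k) = -1 * (k-\frac{5}{2}) (k+1) / [(k+\frac{9}{2}) (k+1)] - rational in k. x = -1; t_0 = -\frac{11}{4}; negate the roots.


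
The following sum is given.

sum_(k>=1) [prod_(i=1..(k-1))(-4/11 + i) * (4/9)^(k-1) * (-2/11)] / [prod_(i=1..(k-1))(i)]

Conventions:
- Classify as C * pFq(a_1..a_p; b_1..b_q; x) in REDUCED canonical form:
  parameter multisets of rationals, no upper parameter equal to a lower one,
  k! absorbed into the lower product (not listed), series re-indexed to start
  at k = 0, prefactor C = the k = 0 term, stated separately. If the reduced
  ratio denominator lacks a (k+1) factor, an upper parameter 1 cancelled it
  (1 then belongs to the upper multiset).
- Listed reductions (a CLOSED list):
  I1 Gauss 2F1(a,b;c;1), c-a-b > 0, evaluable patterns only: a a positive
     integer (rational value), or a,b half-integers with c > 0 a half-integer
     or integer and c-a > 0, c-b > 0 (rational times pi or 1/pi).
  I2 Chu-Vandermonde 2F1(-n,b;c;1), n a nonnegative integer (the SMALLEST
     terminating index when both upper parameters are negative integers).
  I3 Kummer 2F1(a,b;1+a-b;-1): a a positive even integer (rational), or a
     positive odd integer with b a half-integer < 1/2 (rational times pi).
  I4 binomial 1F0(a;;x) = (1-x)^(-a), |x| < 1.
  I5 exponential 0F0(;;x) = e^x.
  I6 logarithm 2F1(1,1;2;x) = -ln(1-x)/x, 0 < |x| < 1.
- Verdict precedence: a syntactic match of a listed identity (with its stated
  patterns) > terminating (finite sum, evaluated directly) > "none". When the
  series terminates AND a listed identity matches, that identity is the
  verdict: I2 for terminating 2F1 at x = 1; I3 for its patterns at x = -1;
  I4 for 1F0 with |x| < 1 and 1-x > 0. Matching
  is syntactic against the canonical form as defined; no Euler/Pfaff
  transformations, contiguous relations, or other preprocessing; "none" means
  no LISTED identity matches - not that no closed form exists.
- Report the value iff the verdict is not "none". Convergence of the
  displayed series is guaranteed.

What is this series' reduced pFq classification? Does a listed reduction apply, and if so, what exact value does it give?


At argument 4/9: a 1F0 with upper {7/11}, lower {-}, scaled by C = -2/11. Verdict: this is the binomial series (I4) (the 1F0 binomial series: exponent -7/11, x = 4/9). Its exact value is (-2/11) * (5/9)^(-7/11).

First insight: from the first term -2/11: the product of the first k integers (C = -2/11) is k!.
Ratio: r(k) = (4/9) * (k+7/11) / [(k+1)] - rational in k, leading ratio (4/9); with t_0 = -2/11, classification follows.


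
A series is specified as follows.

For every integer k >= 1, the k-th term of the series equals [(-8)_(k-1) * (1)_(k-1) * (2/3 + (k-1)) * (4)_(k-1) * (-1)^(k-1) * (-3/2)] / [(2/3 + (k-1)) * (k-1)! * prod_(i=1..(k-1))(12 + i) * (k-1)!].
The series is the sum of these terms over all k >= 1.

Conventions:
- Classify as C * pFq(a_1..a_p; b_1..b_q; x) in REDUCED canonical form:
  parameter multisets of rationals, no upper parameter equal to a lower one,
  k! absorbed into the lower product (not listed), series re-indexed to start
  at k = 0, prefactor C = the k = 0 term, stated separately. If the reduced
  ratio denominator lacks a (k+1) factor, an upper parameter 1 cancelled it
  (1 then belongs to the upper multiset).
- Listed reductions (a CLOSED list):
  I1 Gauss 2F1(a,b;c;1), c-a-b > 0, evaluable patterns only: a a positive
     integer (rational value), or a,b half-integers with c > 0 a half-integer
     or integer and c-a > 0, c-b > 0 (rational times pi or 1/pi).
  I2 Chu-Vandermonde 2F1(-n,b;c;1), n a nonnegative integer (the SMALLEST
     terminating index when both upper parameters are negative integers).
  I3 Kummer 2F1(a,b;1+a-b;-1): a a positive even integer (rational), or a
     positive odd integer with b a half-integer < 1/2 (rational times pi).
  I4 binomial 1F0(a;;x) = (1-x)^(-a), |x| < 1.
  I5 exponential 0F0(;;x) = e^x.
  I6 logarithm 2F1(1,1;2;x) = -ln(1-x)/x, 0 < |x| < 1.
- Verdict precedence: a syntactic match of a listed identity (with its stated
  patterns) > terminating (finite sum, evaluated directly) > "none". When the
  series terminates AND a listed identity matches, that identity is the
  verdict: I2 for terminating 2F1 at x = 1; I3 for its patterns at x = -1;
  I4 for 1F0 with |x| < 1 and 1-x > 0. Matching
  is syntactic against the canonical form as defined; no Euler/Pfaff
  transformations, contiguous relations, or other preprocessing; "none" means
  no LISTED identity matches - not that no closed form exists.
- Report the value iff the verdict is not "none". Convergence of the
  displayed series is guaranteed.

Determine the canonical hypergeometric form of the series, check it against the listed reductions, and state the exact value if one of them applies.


Key observation: with t_0 = -3/2, the lower running product (C = -3/2) is a rising factorial.
Ratio: r(k) = (-1) * (k-8) (k+4) / [(k+13) (k+1)] - rational in k. x = (-1); t_0 = -3/2; negate the roots.

Classification (C = -3/2): 2F1 with upper {-8, 4}, lower {13}, argument x = -1. Verdict: Kummer (I3) fires (x = -1; c = 13 equals 1+a-b for upper {-8, 4}: listed pattern). Its exact value is -33/2.


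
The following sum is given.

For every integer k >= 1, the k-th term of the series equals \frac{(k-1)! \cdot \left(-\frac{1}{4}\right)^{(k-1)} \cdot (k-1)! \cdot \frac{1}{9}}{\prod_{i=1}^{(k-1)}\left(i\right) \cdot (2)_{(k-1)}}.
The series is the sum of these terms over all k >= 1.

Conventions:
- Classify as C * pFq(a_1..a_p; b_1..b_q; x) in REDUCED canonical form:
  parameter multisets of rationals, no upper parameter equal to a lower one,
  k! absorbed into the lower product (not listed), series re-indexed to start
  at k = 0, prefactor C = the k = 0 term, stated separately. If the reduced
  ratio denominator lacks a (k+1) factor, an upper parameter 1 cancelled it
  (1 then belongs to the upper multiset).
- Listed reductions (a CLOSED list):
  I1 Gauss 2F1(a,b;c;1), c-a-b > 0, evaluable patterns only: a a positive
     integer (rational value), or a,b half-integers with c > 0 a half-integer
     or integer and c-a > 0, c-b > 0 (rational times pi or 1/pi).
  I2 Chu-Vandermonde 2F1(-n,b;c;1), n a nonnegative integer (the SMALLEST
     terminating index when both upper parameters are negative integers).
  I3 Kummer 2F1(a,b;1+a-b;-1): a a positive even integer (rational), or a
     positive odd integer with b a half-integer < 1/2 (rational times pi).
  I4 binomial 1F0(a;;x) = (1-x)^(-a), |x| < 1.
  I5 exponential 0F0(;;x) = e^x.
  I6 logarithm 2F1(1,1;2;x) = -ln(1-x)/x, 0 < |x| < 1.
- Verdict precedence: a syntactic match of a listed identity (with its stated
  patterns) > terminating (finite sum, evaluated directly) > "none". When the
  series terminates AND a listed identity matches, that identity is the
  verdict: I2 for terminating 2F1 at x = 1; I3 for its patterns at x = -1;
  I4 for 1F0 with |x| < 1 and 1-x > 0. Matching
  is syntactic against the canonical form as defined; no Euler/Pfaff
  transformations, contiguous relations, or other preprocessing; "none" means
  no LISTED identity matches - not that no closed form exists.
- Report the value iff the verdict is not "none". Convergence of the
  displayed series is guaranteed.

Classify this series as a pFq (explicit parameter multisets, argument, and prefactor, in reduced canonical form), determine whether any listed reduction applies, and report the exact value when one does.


x = -\frac{1}{4} here; the reduced form reads 2F1, upper {1, 1}, lower {2}, C = \frac{1}{9}. Verdict: logarithm (I6) matches (the logarithm: parameters (1,1;2), x = -\frac{1}{4}). Sum: \frac{4}{9} \cdot \ln\left(\frac{5}{4}\right).

First insight: x = -\frac{1}{4} and the factorial ratio (C = 1/9, x = -1/4) (k+a-1)!/(a-1)! is a rising factorial (a)_k.
Adjacent-term ratio: r(k) = -\frac{1}{4} * (k+1) (k+1) / [(k+2) (k+1)] - poly over poly, x = -\frac{1}{4} from leading terms; C = \frac{1}{9} at k = 0.


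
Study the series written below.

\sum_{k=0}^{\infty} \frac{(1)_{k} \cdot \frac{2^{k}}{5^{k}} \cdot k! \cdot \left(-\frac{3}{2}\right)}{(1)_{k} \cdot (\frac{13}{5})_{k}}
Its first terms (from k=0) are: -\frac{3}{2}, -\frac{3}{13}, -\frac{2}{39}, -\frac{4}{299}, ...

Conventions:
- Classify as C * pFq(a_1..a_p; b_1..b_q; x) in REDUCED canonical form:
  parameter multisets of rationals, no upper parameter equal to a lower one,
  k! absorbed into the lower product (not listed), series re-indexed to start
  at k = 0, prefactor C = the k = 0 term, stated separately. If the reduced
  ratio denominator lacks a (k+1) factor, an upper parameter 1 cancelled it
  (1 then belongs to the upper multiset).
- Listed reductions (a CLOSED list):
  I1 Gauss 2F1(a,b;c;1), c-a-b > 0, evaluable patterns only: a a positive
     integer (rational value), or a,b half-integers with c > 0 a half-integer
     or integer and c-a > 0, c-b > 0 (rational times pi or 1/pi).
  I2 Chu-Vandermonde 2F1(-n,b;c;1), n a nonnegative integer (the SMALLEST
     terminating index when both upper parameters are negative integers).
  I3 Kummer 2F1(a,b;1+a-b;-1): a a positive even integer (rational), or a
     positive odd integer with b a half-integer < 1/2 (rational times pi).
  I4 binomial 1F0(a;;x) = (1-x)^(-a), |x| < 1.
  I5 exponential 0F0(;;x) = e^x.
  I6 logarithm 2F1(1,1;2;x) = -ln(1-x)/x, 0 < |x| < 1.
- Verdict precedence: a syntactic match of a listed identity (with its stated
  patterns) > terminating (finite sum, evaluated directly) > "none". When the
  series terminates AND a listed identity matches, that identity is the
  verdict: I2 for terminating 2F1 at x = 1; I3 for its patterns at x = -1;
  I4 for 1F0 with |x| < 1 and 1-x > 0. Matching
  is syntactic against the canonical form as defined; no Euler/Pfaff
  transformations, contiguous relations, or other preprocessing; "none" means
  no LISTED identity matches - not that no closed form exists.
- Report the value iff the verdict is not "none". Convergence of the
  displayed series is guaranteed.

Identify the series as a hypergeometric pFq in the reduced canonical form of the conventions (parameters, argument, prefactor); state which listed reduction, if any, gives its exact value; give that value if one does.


The series (x = \frac{2}{5}) is 2F1: upper {1, 1}, lower {\frac{13}{5}}, prefactor -\frac{3}{2}. Verdict: none (x = \frac{2}{5}): each listed identity misses the multisets {1, 1} ; {\frac{13}{5}}.

Structural cue: t_0 being -\frac{3}{2}, (1)_k (prefactor -3/2) is k! itself.
Step ratio: r(k) = \frac{2}{5} * (k+1) (k+1) / [(k+\frac{13}{5}) (k+1)] - poly over poly, x = \frac{2}{5} from leading terms; C = -\frac{3}{2} at k = 0.


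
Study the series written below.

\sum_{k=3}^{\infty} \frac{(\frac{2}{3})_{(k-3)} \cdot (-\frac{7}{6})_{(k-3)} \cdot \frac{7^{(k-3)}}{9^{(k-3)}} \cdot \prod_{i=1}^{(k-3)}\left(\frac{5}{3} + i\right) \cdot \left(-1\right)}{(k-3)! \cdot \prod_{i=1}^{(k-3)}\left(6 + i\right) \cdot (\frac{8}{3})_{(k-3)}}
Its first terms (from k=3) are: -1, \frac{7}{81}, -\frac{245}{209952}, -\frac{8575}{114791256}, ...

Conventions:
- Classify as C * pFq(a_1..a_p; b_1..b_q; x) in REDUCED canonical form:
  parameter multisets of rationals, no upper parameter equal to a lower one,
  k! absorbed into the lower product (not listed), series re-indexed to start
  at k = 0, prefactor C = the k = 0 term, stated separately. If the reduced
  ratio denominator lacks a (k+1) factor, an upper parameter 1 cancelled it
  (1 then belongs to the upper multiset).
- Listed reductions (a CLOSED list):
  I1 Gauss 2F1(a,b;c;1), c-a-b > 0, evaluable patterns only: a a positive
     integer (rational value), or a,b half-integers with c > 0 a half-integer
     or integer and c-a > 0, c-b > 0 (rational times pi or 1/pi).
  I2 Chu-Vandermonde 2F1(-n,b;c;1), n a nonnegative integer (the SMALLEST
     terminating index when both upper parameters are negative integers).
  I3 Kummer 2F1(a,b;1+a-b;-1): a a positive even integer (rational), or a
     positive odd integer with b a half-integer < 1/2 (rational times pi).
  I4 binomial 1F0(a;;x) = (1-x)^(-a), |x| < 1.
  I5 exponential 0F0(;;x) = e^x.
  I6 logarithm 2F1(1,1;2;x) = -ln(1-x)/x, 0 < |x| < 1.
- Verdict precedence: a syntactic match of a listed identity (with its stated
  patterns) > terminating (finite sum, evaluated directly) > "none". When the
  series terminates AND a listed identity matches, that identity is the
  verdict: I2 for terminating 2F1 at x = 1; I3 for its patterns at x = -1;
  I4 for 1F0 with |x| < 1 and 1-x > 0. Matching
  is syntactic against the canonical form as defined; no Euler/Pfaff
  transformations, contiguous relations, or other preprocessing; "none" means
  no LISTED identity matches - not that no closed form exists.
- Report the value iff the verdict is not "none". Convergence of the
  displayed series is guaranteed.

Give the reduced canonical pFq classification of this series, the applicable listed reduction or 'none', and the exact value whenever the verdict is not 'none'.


With C = -1: the canonical form is 2F1(-\frac{7}{6}, \frac{2}{3}; 7; \frac{7}{9}). Verdict: none. A 2F1 with upper {-\frac{7}{6}, \frac{2}{3}} fits none of I1-I6 at x = \frac{7}{9}; the sum runs forever.

First insight: t_0 = -1 here, and the running product (C = -1, x = 7/9) telescopes to a rising factorial.
Ratio: r(k) = \frac{7}{9} * (k-\frac{7}{6}) (k+\frac{2}{3}) / [(k+7) (k+1)] ; factor over Q: parameters, x = \frac{7}{9}, and C = -1.


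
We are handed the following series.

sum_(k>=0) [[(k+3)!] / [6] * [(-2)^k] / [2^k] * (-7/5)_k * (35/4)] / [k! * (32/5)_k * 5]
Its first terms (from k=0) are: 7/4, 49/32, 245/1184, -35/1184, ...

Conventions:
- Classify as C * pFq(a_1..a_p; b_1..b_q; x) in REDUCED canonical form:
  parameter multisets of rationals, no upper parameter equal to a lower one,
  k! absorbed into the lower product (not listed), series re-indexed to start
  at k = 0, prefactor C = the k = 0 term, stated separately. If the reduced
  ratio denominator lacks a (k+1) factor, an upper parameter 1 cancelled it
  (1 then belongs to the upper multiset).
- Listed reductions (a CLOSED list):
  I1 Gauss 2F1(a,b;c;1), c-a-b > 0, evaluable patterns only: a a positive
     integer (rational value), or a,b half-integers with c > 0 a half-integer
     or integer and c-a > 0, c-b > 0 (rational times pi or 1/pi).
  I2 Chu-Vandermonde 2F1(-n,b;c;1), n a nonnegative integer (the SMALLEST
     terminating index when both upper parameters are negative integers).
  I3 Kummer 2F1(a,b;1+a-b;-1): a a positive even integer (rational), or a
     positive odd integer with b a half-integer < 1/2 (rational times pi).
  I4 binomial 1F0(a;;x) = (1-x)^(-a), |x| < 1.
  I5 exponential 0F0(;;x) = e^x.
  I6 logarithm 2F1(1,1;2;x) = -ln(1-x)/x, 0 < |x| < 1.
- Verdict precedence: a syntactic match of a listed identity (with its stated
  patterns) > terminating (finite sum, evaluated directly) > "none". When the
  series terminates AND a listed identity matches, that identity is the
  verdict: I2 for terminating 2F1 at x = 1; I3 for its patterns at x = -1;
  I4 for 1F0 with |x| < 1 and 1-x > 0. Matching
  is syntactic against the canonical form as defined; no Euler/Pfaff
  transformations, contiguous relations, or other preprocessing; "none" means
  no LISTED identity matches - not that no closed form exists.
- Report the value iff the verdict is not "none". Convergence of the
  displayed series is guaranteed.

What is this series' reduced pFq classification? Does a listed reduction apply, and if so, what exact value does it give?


Classification (C = 7/4): 2F1 with upper {-7/5, 4}, lower {32/5}, argument x = -1. Verdict: Kummer (I3) applies (x = -1; c = 32/5 equals 1+a-b for upper {-7/5, 4}: listed pattern). Sum: 693/200.

First insight: t_0 = 7/4 here, and the factorial ratio (C = 7/4) (k+a-1)!/(a-1)! is a rising factorial (a)_k.
Step ratio: r(k) = (-1) * (k-7/5) (k+4) / [(k+32/5) (k+1)] - rational in k, leading ratio (-1); with t_0 = 7/4, classification follows.


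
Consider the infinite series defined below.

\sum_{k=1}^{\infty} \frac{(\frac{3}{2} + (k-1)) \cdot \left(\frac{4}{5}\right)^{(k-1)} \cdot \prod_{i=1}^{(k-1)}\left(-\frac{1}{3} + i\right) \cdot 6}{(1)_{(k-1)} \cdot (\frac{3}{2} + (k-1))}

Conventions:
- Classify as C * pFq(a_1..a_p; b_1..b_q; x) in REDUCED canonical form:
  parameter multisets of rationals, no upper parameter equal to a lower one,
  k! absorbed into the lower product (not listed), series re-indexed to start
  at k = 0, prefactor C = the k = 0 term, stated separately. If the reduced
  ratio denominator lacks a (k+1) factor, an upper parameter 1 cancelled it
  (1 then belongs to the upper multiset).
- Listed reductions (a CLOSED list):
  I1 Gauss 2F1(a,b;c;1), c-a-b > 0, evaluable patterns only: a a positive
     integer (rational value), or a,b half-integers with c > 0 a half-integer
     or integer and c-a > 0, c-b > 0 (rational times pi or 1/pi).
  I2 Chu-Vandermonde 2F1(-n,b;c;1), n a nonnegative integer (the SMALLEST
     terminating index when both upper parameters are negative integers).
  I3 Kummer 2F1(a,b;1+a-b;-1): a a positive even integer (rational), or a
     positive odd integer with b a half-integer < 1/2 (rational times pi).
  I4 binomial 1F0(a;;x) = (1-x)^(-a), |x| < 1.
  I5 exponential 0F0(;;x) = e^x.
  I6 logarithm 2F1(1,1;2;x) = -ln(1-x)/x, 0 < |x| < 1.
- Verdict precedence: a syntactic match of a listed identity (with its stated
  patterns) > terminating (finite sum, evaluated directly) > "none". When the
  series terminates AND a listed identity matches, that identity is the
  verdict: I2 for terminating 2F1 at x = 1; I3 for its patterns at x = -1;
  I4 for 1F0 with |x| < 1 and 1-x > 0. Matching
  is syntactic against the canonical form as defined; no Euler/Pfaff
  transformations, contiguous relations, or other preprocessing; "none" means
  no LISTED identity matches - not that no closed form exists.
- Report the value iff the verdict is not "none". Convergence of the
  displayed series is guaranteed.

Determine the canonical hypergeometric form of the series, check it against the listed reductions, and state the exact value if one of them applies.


Classification (C = 6): 1F0 with upper {\frac{2}{3}}, lower {-}, argument x = \frac{4}{5}. Verdict: this is the I4 binomial reduction (the 1F0 binomial series: exponent -2/3, x = \frac{4}{5}). Sum: 6 \cdot \left(\frac{1}{5}\right)^{-\frac{2}{3}}.

Key step: x = \frac{4}{5} and (1)_k (prefactor 6) is k! itself.
Adjacent-term ratio: r(k) = \frac{4}{5} * (k+\frac{2}{3}) / [(k+1)] - rational in k, leading ratio \frac{4}{5}; with t_0 = 6, classification follows.


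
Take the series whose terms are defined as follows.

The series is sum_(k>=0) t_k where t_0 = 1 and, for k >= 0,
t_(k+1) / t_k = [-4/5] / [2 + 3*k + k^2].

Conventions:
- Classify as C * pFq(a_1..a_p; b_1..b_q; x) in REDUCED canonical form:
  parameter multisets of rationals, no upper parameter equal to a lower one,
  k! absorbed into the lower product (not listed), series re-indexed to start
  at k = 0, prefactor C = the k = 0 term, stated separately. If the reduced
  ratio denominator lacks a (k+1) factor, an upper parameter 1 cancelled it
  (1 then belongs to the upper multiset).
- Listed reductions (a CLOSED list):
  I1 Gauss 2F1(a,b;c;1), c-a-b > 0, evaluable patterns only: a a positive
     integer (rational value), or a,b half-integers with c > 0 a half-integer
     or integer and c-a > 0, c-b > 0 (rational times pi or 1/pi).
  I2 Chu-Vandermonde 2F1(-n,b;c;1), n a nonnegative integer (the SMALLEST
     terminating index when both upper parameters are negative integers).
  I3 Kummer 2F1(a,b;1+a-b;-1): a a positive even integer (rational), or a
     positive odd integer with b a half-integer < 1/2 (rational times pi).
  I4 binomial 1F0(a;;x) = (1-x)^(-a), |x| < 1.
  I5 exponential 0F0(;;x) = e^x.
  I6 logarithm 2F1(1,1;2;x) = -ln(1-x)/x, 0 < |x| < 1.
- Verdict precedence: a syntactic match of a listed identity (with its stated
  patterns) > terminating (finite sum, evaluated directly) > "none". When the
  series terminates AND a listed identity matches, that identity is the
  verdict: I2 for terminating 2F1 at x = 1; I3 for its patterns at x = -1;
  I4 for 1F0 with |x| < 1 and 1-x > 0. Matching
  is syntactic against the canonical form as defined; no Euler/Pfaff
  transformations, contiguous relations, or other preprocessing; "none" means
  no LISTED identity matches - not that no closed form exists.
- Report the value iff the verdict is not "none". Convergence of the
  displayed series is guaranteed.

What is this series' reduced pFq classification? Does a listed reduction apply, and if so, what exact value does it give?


With C = 1: the canonical form is 0F1(-; 2; -4/5). Verdict: none. A 0F1 with upper {-} fits none of I1-I6 at x = -4/5; the sum runs forever.

Key step: x = (-4/5) and factor the ratio over Q (prefactor 1): negated roots = parameters.
Ratio: r(k) = (-4/5) * 1 / [(k+2) (k+1)] - rational in k. x = (-4/5); t_0 = 1; negate the roots.


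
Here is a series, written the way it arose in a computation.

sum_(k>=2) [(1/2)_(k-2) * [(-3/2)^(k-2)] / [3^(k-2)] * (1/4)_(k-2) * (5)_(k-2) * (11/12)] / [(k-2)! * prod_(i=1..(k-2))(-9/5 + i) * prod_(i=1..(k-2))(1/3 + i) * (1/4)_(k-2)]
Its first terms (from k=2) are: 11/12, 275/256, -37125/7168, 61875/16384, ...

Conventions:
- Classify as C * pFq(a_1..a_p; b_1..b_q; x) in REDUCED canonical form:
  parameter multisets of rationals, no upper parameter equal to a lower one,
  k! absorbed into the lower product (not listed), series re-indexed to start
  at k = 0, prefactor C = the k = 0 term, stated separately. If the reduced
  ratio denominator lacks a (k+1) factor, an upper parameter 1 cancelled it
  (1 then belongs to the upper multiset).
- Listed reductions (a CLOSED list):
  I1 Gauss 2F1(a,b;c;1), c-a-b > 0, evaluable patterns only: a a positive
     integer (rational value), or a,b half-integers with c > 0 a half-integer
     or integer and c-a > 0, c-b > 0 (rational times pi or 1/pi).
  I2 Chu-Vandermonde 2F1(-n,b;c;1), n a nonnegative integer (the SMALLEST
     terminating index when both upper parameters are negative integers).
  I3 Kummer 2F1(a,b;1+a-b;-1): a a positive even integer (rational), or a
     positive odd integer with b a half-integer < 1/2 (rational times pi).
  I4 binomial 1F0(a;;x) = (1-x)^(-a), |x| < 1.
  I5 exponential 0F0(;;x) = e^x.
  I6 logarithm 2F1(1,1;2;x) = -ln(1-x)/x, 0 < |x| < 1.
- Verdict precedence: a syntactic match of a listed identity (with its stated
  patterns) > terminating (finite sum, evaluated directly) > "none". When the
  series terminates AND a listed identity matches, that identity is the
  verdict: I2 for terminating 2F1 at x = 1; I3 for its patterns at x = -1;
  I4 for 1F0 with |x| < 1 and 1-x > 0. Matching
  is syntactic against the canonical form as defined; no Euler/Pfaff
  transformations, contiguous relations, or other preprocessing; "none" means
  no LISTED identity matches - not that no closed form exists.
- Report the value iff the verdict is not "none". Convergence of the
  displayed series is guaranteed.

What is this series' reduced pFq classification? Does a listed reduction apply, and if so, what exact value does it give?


Classification (C = 11/12): 2F2 with upper {1/2, 5}, lower {-4/5, 4/3}, argument x = -1/2. Verdict: none. A 2F2 with upper {1/2, 5} fits none of I1-I6 at x = -1/2; the sum runs forever.

Structural cue: t_0 being 11/12, the lower running product (C = 11/12, x = -1/2) is a rising factorial.
Term ratio: r(k) = (-1/2) * (k+1/2) (k+5) / [(k-4/5) (k+4/3) (k+1)] - rational in k, leading ratio (-1/2); with t_0 = 11/12, classification follows.


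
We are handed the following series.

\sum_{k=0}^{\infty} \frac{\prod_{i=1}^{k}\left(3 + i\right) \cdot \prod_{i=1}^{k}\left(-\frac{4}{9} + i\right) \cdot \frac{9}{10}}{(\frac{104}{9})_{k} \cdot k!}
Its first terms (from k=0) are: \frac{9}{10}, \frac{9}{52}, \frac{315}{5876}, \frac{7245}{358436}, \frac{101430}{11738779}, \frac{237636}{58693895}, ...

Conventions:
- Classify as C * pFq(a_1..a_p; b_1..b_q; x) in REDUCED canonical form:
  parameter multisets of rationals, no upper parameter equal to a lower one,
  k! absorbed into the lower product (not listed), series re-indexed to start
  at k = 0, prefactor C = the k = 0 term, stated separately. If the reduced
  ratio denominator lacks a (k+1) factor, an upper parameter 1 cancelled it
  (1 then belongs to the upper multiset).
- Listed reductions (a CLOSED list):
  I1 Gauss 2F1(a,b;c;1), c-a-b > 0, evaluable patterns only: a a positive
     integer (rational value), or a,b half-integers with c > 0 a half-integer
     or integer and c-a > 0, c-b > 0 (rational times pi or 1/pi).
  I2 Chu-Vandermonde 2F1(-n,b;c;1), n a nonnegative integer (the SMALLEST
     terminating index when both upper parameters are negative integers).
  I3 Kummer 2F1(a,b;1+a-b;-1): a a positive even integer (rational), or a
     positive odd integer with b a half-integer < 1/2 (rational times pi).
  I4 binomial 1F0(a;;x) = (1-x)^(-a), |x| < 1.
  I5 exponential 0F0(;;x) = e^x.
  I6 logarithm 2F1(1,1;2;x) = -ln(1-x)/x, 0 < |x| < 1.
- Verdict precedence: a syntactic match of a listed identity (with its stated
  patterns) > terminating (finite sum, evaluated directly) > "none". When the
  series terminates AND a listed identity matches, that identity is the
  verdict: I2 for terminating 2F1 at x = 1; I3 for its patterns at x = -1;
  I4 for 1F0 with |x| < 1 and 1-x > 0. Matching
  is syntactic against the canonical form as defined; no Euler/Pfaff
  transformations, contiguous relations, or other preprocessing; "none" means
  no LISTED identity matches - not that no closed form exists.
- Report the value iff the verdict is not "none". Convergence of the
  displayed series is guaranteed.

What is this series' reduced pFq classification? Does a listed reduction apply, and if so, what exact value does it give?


x = 1 here; the reduced form reads 2F1, upper {\frac{5}{9}, 4}, lower {\frac{104}{9}}, C = \frac{9}{10}. Verdict: the Gauss summation I1 matches (x = 1: the Gamma ratio telescopes since c-a-b = 7 > 0 and a = 4 in Z>0). Hence: \frac{152779}{131220}.

Structural cue: with t_0 = \frac{9}{10}, the running product (C = 9/10, x = 1) telescopes to a rising factorial.
Term ratio: r(k) = 1 * (k+\frac{5}{9}) (k+4) / [(k+\frac{104}{9}) (k+1)] - rational in k. x = 1; t_0 = \frac{9}{10}; negate the roots.


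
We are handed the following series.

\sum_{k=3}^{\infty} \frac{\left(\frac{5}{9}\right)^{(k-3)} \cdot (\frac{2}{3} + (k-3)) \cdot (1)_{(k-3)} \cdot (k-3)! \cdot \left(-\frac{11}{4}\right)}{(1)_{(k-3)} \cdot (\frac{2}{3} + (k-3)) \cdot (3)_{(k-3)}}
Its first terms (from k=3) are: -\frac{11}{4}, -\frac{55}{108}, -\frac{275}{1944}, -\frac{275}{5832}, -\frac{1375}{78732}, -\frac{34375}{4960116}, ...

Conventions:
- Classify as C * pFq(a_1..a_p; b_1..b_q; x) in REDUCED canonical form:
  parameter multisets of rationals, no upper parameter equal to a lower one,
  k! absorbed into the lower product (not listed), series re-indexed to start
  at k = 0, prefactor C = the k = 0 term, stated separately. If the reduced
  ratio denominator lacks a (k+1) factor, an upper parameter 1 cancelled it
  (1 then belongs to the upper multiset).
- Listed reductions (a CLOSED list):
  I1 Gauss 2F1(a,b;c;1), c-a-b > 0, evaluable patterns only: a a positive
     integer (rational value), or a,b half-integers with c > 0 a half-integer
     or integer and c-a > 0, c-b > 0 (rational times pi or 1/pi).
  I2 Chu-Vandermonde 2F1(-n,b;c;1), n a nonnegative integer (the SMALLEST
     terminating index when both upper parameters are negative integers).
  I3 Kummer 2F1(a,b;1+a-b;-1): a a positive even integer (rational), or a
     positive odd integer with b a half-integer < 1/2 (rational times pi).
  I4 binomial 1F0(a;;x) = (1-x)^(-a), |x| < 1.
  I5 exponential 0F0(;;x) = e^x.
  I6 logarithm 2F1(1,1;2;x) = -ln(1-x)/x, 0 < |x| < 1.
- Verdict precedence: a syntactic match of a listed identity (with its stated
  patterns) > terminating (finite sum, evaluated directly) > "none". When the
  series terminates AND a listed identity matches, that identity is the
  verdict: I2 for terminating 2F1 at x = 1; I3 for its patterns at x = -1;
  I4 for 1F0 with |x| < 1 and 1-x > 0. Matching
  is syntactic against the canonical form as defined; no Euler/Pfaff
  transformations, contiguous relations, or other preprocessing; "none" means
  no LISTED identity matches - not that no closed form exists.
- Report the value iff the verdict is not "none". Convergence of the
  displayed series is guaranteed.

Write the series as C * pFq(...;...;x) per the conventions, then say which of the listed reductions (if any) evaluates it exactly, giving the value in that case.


With C = -\frac{11}{4}: the canonical form is 2F1(1, 1; 3; \frac{5}{9}). Verdict: none - at argument \frac{5}{9} the multisets {1, 1} ; {3} match no listed identity.

Key step: from the first term -\frac{11}{4}: k + 2/3 divides numerator and denominator alike; prefactor -11/4 after cancelling.
Consecutive-term ratio: r(k) = \frac{5}{9} * (k+1) (k+1) / [(k+3) (k+1)] ; factor over Q: parameters, x = \frac{5}{9}, and C = -\frac{11}{4}.


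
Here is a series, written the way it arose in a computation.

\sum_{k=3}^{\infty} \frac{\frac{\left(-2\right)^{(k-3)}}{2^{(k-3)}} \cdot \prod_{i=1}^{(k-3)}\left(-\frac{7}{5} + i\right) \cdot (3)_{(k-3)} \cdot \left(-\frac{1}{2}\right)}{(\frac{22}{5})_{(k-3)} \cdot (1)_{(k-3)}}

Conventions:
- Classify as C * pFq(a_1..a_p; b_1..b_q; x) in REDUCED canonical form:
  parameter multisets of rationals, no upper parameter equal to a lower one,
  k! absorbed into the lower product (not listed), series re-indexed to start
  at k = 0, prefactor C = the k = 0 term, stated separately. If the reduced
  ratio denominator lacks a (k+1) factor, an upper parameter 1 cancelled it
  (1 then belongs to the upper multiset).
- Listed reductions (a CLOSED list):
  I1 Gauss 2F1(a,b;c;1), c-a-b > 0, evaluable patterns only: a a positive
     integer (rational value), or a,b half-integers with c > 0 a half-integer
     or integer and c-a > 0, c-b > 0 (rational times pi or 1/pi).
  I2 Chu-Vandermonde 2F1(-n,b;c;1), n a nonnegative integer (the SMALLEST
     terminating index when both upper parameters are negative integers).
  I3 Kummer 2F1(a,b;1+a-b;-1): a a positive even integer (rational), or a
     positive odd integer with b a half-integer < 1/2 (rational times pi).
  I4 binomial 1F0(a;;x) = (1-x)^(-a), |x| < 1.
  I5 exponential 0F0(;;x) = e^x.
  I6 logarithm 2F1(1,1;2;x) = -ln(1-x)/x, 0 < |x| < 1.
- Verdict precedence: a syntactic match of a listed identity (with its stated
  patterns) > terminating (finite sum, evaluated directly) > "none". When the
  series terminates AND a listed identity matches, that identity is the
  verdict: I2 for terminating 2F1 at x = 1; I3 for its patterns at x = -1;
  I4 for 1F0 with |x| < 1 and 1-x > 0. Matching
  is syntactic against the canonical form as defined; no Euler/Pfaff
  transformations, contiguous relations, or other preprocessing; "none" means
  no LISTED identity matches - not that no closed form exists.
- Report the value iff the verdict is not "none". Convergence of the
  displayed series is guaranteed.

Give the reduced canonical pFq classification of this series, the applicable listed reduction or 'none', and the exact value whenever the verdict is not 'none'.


Key observation: with t_0 = -\frac{1}{2}, the two k-th powers (prefactor -1/2) combine into one argument.
Adjacent-term ratio: r(k) = -1 * (k-\frac{2}{5}) (k+3) / [(k+\frac{22}{5}) (k+1)] - rational in k, leading ratio -1; with t_0 = -\frac{1}{2}, classification follows.

With C = -\frac{1}{2}: the canonical form is 2F1(-\frac{2}{5}, 3; \frac{22}{5}; -1). Verdict: none - at argument -1 the multisets {-\frac{2}{5}, 3} ; {\frac{22}{5}} match no listed identity.
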